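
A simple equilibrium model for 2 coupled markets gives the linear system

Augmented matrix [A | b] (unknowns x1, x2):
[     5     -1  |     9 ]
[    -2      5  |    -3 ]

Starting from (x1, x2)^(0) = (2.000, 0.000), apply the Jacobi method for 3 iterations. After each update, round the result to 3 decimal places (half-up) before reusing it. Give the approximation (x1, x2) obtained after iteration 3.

Iteration 1:
  x1 = (9 - (-1)·0.000) / (5) = 1.800
  x2 = (-3 - (-2)·2.000) / (5) = 0.200
Iteration 2:
  x1 = (9 - (-1)·0.200) / (5) = 1.840
  x2 = (-3 - (-2)·1.800) / (5) = 0.120
Iteration 3:
  x1 = (9 - (-1)·0.120) / (5) = 1.824
  x2 = (-3 - (-2)·1.840) / (5) = 0.136

(1.824, 0.136)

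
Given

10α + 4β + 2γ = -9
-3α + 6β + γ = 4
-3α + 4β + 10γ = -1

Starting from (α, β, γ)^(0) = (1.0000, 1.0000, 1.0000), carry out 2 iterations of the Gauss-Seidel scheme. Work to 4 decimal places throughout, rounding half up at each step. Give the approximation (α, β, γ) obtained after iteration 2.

(-0.7100, 0.3867, -0.4677)

Iteration 1:
  α = (-9 - (4)·1.0000 - (2)·1.0000) / (10) = -1.5000
  β = (4 - (-3)·-1.5000 - (1)·1.0000) / (6) = -0.2500
  γ = (-1 - (-3)·-1.5000 - (4)·-0.2500) / (10) = -0.4500
Iteration 2:
  α = (-9 - (4)·-0.2500 - (2)·-0.4500) / (10) = -0.7100
  β = (4 - (-3)·-0.7100 - (1)·-0.4500) / (6) = 0.3867
  γ = (-1 - (-3)·-0.7100 - (4)·0.3867) / (10) = -0.4677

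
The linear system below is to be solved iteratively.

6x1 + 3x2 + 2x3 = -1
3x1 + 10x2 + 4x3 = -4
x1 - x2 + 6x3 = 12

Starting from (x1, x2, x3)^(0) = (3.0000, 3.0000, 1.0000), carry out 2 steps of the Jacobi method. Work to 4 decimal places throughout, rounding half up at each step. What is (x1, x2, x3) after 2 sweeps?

(0.0167, -0.6000, 2.0500)

Iteration 1:
  x1 = (-1 - (3)·3.0000 - (2)·1.0000) / (6) = -2.0000
  x2 = (-4 - (3)·3.0000 - (4)·1.0000) / (10) = -1.7000
  x3 = (12 - (1)·3.0000 - (-1)·3.0000) / (6) = 2.0000
Iteration 2:
  x1 = (-1 - (3)·-1.7000 - (2)·2.0000) / (6) = 0.0167
  x2 = (-4 - (3)·-2.0000 - (4)·2.0000) / (10) = -0.6000
  x3 = (12 - (1)·-2.0000 - (-1)·-1.7000) / (6) = 2.0500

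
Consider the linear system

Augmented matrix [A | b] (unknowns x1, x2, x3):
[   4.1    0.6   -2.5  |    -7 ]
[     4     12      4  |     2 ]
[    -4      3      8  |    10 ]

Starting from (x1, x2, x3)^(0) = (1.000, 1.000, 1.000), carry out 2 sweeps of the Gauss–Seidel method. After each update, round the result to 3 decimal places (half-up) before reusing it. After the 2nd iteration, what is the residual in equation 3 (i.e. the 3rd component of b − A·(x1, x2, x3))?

-0.003

Iteration 1:
  x1 = (-7 - (0.6)·1.000 - (-2.5)·1.000) / (4.1) = -1.244
  x2 = (2 - (4)·-1.244 - (4)·1.000) / (12) = 0.248
  x3 = (10 - (-4)·-1.244 - (3)·0.248) / (8) = 0.535
Iteration 2:
  x1 = (-7 - (0.6)·0.248 - (-2.5)·0.535) / (4.1) = -1.417
  x2 = (2 - (4)·-1.417 - (4)·0.535) / (12) = 0.461
  x3 = (10 - (-4)·-1.417 - (3)·0.461) / (8) = 0.369
Residual b − A·x = (-0.544, 0.660, -0.003)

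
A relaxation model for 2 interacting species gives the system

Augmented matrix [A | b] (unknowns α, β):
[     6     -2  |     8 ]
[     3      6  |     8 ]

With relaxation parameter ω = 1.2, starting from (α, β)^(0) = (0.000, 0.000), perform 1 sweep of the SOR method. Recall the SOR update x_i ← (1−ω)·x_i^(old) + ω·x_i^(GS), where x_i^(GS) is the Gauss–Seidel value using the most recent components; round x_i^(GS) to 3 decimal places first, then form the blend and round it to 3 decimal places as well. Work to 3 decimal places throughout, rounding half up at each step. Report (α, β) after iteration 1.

Iteration 1:
  α: GS value = (8 - (-2)·0.000) / (6) = 1.333;  α ← (1−ω)·0.000 + ω·1.333 = 1.600
  β: GS value = (8 - (3)·1.600) / (6) = 0.533;  β ← (1−ω)·0.000 + ω·0.533 = 0.640

(1.600, 0.640)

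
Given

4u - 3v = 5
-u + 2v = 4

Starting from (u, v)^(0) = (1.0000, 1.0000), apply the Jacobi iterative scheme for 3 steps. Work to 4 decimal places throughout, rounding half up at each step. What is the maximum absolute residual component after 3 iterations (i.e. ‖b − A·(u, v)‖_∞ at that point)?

1.6875

Iteration 1:
  u = (5 - (-3)·1.0000) / (4) = 2.0000
  v = (4 - (-1)·1.0000) / (2) = 2.5000
Iteration 2:
  u = (5 - (-3)·2.5000) / (4) = 3.1250
  v = (4 - (-1)·2.0000) / (2) = 3.0000
Iteration 3:
  u = (5 - (-3)·3.0000) / (4) = 3.5000
  v = (4 - (-1)·3.1250) / (2) = 3.5625
Residual b − A·x = (1.6875, 0.3750); ∞-norm = 1.6875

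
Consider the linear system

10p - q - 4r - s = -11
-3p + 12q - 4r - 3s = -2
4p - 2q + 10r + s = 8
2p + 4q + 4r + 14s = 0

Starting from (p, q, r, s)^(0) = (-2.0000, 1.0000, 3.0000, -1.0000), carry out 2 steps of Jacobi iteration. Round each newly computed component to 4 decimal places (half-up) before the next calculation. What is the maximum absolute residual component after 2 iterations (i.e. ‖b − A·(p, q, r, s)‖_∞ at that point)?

Iteration 1:
  p = (-11 - (-1)·1.0000 - (-4)·3.0000 - (-1)·-1.0000) / (10) = 0.1000
  q = (-2 - (-3)·-2.0000 - (-4)·3.0000 - (-3)·-1.0000) / (12) = 0.0833
  r = (8 - (4)·-2.0000 - (-2)·1.0000 - (1)·-1.0000) / (10) = 1.9000
  s = (0 - (2)·-2.0000 - (4)·1.0000 - (4)·3.0000) / (14) = -0.8571
Iteration 2:
  p = (-11 - (-1)·0.0833 - (-4)·1.9000 - (-1)·-0.8571) / (10) = -0.4174
  q = (-2 - (-3)·0.1000 - (-4)·1.9000 - (-3)·-0.8571) / (12) = 0.2774
  r = (8 - (4)·0.1000 - (-2)·0.0833 - (1)·-0.8571) / (10) = 0.8624
  s = (0 - (2)·0.1000 - (4)·0.0833 - (4)·1.9000) / (14) = -0.5809
Residual b − A·x = (-3.6799, -4.8741, 2.1813, 4.4082); ∞-norm = 4.8741

4.8741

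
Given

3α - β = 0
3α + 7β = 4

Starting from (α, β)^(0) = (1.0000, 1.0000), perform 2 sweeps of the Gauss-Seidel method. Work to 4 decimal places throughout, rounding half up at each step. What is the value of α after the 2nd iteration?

0.1429

Iteration 1:
  α = (0 - (-1)·1.0000) / (3) = 0.3333
  β = (4 - (3)·0.3333) / (7) = 0.4286
Iteration 2:
  α = (0 - (-1)·0.4286) / (3) = 0.1429
  β = (4 - (3)·0.1429) / (7) = 0.5102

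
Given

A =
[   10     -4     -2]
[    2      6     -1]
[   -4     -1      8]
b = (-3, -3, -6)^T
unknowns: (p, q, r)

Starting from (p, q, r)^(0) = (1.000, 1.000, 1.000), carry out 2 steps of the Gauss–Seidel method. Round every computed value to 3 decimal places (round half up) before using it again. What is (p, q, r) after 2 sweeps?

(-0.604, -0.408, -1.103)

Iteration 1:
  p = (-3 - (-4)·1.000 - (-2)·1.000) / (10) = 0.300
  q = (-3 - (2)·0.300 - (-1)·1.000) / (6) = -0.433
  r = (-6 - (-4)·0.300 - (-1)·-0.433) / (8) = -0.654
Iteration 2:
  p = (-3 - (-4)·-0.433 - (-2)·-0.654) / (10) = -0.604
  q = (-3 - (2)·-0.604 - (-1)·-0.654) / (6) = -0.408
  r = (-6 - (-4)·-0.604 - (-1)·-0.408) / (8) = -1.103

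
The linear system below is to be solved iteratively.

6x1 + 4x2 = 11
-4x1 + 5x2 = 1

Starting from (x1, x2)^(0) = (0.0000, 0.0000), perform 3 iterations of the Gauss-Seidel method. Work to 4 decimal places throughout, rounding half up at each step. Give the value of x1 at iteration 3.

1.3148

Iteration 1:
  x1 = (11 - (4)·0.0000) / (6) = 1.8333
  x2 = (1 - (-4)·1.8333) / (5) = 1.6666
Iteration 2:
  x1 = (11 - (4)·1.6666) / (6) = 0.7223
  x2 = (1 - (-4)·0.7223) / (5) = 0.7778
Iteration 3:
  x1 = (11 - (4)·0.7778) / (6) = 1.3148
  x2 = (1 - (-4)·1.3148) / (5) = 1.2518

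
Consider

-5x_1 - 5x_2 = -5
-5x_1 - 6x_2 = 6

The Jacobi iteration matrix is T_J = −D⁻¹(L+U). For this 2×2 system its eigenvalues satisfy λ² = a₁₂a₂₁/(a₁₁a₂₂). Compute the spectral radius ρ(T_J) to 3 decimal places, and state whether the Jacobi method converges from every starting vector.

0.913

a₁₂a₂₁/(a₁₁a₂₂) = (-5)·(-5) / ((-5)·(-6)) = 0.833333
ρ = √|0.833333| = √0.833333 = 0.913
ρ < 1, so Jacobi converges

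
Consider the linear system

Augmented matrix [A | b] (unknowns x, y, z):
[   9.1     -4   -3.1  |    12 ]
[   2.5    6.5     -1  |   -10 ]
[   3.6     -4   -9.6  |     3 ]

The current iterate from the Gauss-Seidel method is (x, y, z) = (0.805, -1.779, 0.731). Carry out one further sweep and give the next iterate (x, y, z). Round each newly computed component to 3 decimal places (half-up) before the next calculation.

(0.786, -1.728, 0.702)

One sweep:
  x = (12 - (-4)·-1.779 - (-3.1)·0.731) / (9.1) = 0.786
  y = (-10 - (2.5)·0.786 - (-1)·0.731) / (6.5) = -1.728
  z = (3 - (3.6)·0.786 - (-4)·-1.728) / (-9.6) = 0.702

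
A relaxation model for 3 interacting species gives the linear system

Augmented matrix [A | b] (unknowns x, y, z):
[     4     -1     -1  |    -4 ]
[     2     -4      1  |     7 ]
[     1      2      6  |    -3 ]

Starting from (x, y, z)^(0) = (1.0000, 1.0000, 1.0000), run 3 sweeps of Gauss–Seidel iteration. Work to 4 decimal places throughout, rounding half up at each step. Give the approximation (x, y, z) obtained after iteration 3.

Iteration 1:
  x = (-4 - (-1)·1.0000 - (-1)·1.0000) / (4) = -0.5000
  y = (7 - (2)·-0.5000 - (1)·1.0000) / (-4) = -1.7500
  z = (-3 - (1)·-0.5000 - (2)·-1.7500) / (6) = 0.1667
Iteration 2:
  x = (-4 - (-1)·-1.7500 - (-1)·0.1667) / (4) = -1.3958
  y = (7 - (2)·-1.3958 - (1)·0.1667) / (-4) = -2.4062
  z = (-3 - (1)·-1.3958 - (2)·-2.4062) / (6) = 0.5347
Iteration 3:
  x = (-4 - (-1)·-2.4062 - (-1)·0.5347) / (4) = -1.4679
  y = (7 - (2)·-1.4679 - (1)·0.5347) / (-4) = -2.3503
  z = (-3 - (1)·-1.4679 - (2)·-2.3503) / (6) = 0.5281

(-1.4679, -2.3503, 0.5281)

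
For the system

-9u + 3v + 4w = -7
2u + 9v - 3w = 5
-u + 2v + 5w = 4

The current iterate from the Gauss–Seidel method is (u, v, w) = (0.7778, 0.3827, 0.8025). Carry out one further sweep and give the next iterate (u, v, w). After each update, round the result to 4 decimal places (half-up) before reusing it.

One sweep:
  u = (-7 - (3)·0.3827 - (4)·0.8025) / (-9) = 1.2620
  v = (5 - (2)·1.2620 - (-3)·0.8025) / (9) = 0.5426
  w = (4 - (-1)·1.2620 - (2)·0.5426) / (5) = 0.8354

(1.2620, 0.5426, 0.8354)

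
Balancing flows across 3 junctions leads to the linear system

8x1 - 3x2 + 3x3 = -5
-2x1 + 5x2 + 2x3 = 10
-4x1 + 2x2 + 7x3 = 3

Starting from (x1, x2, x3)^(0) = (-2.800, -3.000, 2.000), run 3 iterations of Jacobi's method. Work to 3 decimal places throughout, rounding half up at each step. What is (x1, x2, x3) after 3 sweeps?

Iteration 1:
  x1 = (-5 - (-3)·-3.000 - (3)·2.000) / (8) = -2.500
  x2 = (10 - (-2)·-2.800 - (2)·2.000) / (5) = 0.080
  x3 = (3 - (-4)·-2.800 - (2)·-3.000) / (7) = -0.314
Iteration 2:
  x1 = (-5 - (-3)·0.080 - (3)·-0.314) / (8) = -0.477
  x2 = (10 - (-2)·-2.500 - (2)·-0.314) / (5) = 1.126
  x3 = (3 - (-4)·-2.500 - (2)·0.080) / (7) = -1.023
Iteration 3:
  x1 = (-5 - (-3)·1.126 - (3)·-1.023) / (8) = 0.181
  x2 = (10 - (-2)·-0.477 - (2)·-1.023) / (5) = 2.218
  x3 = (3 - (-4)·-0.477 - (2)·1.126) / (7) = -0.166

(0.181, 2.218, -0.166)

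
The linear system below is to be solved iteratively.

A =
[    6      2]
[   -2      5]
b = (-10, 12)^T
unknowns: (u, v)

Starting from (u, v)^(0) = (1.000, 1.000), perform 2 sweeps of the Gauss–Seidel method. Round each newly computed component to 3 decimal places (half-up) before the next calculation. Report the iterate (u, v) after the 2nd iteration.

Iteration 1:
  u = (-10 - (2)·1.000) / (6) = -2.000
  v = (12 - (-2)·-2.000) / (5) = 1.600
Iteration 2:
  u = (-10 - (2)·1.600) / (6) = -2.200
  v = (12 - (-2)·-2.200) / (5) = 1.520

(-2.200, 1.520)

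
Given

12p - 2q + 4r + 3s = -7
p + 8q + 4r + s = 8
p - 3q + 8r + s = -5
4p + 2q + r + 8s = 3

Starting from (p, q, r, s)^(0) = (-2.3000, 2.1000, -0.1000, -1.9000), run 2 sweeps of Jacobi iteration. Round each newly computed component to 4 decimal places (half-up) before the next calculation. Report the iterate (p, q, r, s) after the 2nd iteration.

Iteration 1:
  p = (-7 - (-2)·2.1000 - (4)·-0.1000 - (3)·-1.9000) / (12) = 0.2750
  q = (8 - (1)·-2.3000 - (4)·-0.1000 - (1)·-1.9000) / (8) = 1.5750
  r = (-5 - (1)·-2.3000 - (-3)·2.1000 - (1)·-1.9000) / (8) = 0.6875
  s = (3 - (4)·-2.3000 - (2)·2.1000 - (1)·-0.1000) / (8) = 1.0125
Iteration 2:
  p = (-7 - (-2)·1.5750 - (4)·0.6875 - (3)·1.0125) / (12) = -0.8031
  q = (8 - (1)·0.2750 - (4)·0.6875 - (1)·1.0125) / (8) = 0.4953
  r = (-5 - (1)·0.2750 - (-3)·1.5750 - (1)·1.0125) / (8) = -0.1953
  s = (3 - (4)·0.2750 - (2)·1.5750 - (1)·0.6875) / (8) = -0.2422

(-0.8031, 0.4953, -0.1953, -0.2422)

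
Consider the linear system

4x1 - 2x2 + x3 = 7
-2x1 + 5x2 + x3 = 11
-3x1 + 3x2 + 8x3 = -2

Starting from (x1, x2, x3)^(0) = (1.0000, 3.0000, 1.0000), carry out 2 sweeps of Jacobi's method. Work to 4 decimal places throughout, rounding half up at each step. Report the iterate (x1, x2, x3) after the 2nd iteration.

(3.2000, 3.6000, -0.0250)

Iteration 1:
  x1 = (7 - (-2)·3.0000 - (1)·1.0000) / (4) = 3.0000
  x2 = (11 - (-2)·1.0000 - (1)·1.0000) / (5) = 2.4000
  x3 = (-2 - (-3)·1.0000 - (3)·3.0000) / (8) = -1.0000
Iteration 2:
  x1 = (7 - (-2)·2.4000 - (1)·-1.0000) / (4) = 3.2000
  x2 = (11 - (-2)·3.0000 - (1)·-1.0000) / (5) = 3.6000
  x3 = (-2 - (-3)·3.0000 - (3)·2.4000) / (8) = -0.0250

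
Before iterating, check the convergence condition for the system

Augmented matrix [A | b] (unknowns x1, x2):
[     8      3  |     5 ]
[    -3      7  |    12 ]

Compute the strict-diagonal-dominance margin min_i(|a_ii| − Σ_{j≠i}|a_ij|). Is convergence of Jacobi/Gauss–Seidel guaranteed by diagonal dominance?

4

row 1: |8| − (3) = 5
row 2: |7| − (3) = 4
minimum over rows = 4 → strictly diagonally dominant (convergence guaranteed)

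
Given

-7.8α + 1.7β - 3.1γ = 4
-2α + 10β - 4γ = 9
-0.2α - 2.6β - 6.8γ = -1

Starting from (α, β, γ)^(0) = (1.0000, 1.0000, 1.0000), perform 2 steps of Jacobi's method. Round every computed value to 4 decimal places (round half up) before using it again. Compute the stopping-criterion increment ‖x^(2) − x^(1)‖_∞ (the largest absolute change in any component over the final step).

Iteration 1:
  α = (4 - (1.7)·1.0000 - (-3.1)·1.0000) / (-7.8) = -0.6923
  β = (9 - (-2)·1.0000 - (-4)·1.0000) / (10) = 1.5000
  γ = (-1 - (-0.2)·1.0000 - (-2.6)·1.0000) / (-6.8) = -0.2647
Iteration 2:
  α = (4 - (1.7)·1.5000 - (-3.1)·-0.2647) / (-7.8) = -0.0807
  β = (9 - (-2)·-0.6923 - (-4)·-0.2647) / (10) = 0.6557
  γ = (-1 - (-0.2)·-0.6923 - (-2.6)·1.5000) / (-6.8) = -0.4061
Change: (0.6116, -0.8443, -0.1414) → max |·| = 0.8443

0.8443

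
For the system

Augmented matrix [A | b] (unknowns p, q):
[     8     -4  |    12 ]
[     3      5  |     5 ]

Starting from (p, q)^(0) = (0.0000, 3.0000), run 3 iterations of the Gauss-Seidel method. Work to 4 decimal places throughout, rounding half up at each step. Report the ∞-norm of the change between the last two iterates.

Iteration 1:
  p = (12 - (-4)·3.0000) / (8) = 3.0000
  q = (5 - (3)·3.0000) / (5) = -0.8000
Iteration 2:
  p = (12 - (-4)·-0.8000) / (8) = 1.1000
  q = (5 - (3)·1.1000) / (5) = 0.3400
Iteration 3:
  p = (12 - (-4)·0.3400) / (8) = 1.6700
  q = (5 - (3)·1.6700) / (5) = -0.0020
Change: (0.5700, -0.3420) → max |·| = 0.5700

0.5700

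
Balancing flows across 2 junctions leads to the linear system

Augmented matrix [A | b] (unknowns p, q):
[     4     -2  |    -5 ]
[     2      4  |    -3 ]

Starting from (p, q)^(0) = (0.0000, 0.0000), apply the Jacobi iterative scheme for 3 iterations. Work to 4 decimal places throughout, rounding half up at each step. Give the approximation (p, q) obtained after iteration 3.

Iteration 1:
  p = (-5 - (-2)·0.0000) / (4) = -1.2500
  q = (-3 - (2)·0.0000) / (4) = -0.7500
Iteration 2:
  p = (-5 - (-2)·-0.7500) / (4) = -1.6250
  q = (-3 - (2)·-1.2500) / (4) = -0.1250
Iteration 3:
  p = (-5 - (-2)·-0.1250) / (4) = -1.3125
  q = (-3 - (2)·-1.6250) / (4) = 0.0625

(-1.3125, 0.0625)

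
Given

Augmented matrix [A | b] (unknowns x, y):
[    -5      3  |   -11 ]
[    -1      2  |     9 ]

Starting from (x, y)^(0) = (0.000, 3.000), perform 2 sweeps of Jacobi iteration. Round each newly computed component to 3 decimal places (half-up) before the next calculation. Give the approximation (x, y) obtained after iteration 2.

(4.900, 6.500)

Iteration 1:
  x = (-11 - (3)·3.000) / (-5) = 4.000
  y = (9 - (-1)·0.000) / (2) = 4.500
Iteration 2:
  x = (-11 - (3)·4.500) / (-5) = 4.900
  y = (9 - (-1)·4.000) / (2) = 6.500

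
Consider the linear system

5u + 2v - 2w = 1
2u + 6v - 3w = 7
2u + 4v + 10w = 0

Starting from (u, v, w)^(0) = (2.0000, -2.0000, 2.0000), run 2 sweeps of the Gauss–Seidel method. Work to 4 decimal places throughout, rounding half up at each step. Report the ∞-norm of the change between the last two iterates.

2.6214

Iteration 1:
  u = (1 - (2)·-2.0000 - (-2)·2.0000) / (5) = 1.8000
  v = (7 - (2)·1.8000 - (-3)·2.0000) / (6) = 1.5667
  w = (0 - (2)·1.8000 - (4)·1.5667) / (10) = -0.9867
Iteration 2:
  u = (1 - (2)·1.5667 - (-2)·-0.9867) / (5) = -0.8214
  v = (7 - (2)·-0.8214 - (-3)·-0.9867) / (6) = 0.9471
  w = (0 - (2)·-0.8214 - (4)·0.9471) / (10) = -0.2146
Change: (-2.6214, -0.6196, 0.7721) → max |·| = 2.6214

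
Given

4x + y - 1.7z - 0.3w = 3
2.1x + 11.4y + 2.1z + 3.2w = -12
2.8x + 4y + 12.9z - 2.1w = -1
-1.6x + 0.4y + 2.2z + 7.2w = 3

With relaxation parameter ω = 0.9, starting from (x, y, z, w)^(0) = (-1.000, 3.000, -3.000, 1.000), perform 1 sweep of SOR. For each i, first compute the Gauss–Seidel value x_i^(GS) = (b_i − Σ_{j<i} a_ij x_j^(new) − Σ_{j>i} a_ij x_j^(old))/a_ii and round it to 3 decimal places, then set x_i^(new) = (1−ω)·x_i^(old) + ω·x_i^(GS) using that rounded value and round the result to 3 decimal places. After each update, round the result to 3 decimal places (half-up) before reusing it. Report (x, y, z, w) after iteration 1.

Iteration 1:
  x: GS value = (3 - (1)·3.000 - (-1.7)·-3.000 - (-0.3)·1.000) / (4) = -1.200;  x ← (1−ω)·-1.000 + ω·-1.200 = -1.180
  y: GS value = (-12 - (2.1)·-1.180 - (2.1)·-3.000 - (3.2)·1.000) / (11.4) = -0.563;  y ← (1−ω)·3.000 + ω·-0.563 = -0.207
  z: GS value = (-1 - (2.8)·-1.180 - (4)·-0.207 - (-2.1)·1.000) / (12.9) = 0.406;  z ← (1−ω)·-3.000 + ω·0.406 = 0.065
  w: GS value = (3 - (-1.6)·-1.180 - (0.4)·-0.207 - (2.2)·0.065) / (7.2) = 0.146;  w ← (1−ω)·1.000 + ω·0.146 = 0.231

(-1.180, -0.207, 0.065, 0.231)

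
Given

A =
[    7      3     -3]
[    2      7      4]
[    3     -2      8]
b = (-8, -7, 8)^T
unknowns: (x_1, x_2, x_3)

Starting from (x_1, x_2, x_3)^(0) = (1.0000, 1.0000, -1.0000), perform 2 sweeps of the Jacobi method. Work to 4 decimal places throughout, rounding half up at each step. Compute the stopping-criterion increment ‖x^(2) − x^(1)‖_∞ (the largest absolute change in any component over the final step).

1.5383

Iteration 1:
  x_1 = (-8 - (3)·1.0000 - (-3)·-1.0000) / (7) = -2.0000
  x_2 = (-7 - (2)·1.0000 - (4)·-1.0000) / (7) = -0.7143
  x_3 = (8 - (3)·1.0000 - (-2)·1.0000) / (8) = 0.8750
Iteration 2:
  x_1 = (-8 - (3)·-0.7143 - (-3)·0.8750) / (7) = -0.4617
  x_2 = (-7 - (2)·-2.0000 - (4)·0.8750) / (7) = -0.9286
  x_3 = (8 - (3)·-2.0000 - (-2)·-0.7143) / (8) = 1.5714
Change: (1.5383, -0.2143, 0.6964) → max |·| = 1.5383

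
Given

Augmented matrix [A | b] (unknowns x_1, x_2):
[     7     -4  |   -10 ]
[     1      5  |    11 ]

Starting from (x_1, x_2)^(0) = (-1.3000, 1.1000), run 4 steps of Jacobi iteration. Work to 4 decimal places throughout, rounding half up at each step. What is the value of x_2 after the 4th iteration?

2.2160

Iteration 1:
  x_1 = (-10 - (-4)·1.1000) / (7) = -0.8000
  x_2 = (11 - (1)·-1.3000) / (5) = 2.4600
Iteration 2:
  x_1 = (-10 - (-4)·2.4600) / (7) = -0.0229
  x_2 = (11 - (1)·-0.8000) / (5) = 2.3600
Iteration 3:
  x_1 = (-10 - (-4)·2.3600) / (7) = -0.0800
  x_2 = (11 - (1)·-0.0229) / (5) = 2.2046
Iteration 4:
  x_1 = (-10 - (-4)·2.2046) / (7) = -0.1688
  x_2 = (11 - (1)·-0.0800) / (5) = 2.2160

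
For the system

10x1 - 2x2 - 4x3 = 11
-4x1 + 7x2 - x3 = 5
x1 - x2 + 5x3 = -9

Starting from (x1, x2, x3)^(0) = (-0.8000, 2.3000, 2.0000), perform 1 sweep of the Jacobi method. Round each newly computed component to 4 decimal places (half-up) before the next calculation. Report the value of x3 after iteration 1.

Iteration 1:
  x1 = (11 - (-2)·2.3000 - (-4)·2.0000) / (10) = 2.3600
  x2 = (5 - (-4)·-0.8000 - (-1)·2.0000) / (7) = 0.5429
  x3 = (-9 - (1)·-0.8000 - (-1)·2.3000) / (5) = -1.1800

-1.1800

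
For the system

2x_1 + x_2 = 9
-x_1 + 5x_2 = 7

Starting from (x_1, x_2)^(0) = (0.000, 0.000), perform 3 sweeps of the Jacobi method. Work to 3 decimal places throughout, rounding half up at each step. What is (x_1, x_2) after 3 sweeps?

(3.350, 2.160)

Iteration 1:
  x_1 = (9 - (1)·0.000) / (2) = 4.500
  x_2 = (7 - (-1)·0.000) / (5) = 1.400
Iteration 2:
  x_1 = (9 - (1)·1.400) / (2) = 3.800
  x_2 = (7 - (-1)·4.500) / (5) = 2.300
Iteration 3:
  x_1 = (9 - (1)·2.300) / (2) = 3.350
  x_2 = (7 - (-1)·3.800) / (5) = 2.160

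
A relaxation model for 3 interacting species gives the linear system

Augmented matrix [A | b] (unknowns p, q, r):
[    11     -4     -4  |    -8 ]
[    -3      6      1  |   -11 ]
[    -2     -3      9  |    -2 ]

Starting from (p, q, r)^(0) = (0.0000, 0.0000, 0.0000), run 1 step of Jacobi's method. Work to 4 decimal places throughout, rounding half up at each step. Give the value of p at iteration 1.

Iteration 1:
  p = (-8 - (-4)·0.0000 - (-4)·0.0000) / (11) = -0.7273
  q = (-11 - (-3)·0.0000 - (1)·0.0000) / (6) = -1.8333
  r = (-2 - (-2)·0.0000 - (-3)·0.0000) / (9) = -0.2222

-0.7273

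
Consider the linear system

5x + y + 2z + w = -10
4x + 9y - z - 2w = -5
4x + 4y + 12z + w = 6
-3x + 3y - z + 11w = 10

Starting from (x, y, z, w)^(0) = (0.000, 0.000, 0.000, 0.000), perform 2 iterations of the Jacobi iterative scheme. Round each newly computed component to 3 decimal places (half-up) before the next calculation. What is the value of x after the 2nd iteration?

Iteration 1:
  x = (-10 - (1)·0.000 - (2)·0.000 - (1)·0.000) / (5) = -2.000
  y = (-5 - (4)·0.000 - (-1)·0.000 - (-2)·0.000) / (9) = -0.556
  z = (6 - (4)·0.000 - (4)·0.000 - (1)·0.000) / (12) = 0.500
  w = (10 - (-3)·0.000 - (3)·0.000 - (-1)·0.000) / (11) = 0.909
Iteration 2:
  x = (-10 - (1)·-0.556 - (2)·0.500 - (1)·0.909) / (5) = -2.271
  y = (-5 - (4)·-2.000 - (-1)·0.500 - (-2)·0.909) / (9) = 0.591
  z = (6 - (4)·-2.000 - (4)·-0.556 - (1)·0.909) / (12) = 1.276
  w = (10 - (-3)·-2.000 - (3)·-0.556 - (-1)·0.500) / (11) = 0.561

-2.271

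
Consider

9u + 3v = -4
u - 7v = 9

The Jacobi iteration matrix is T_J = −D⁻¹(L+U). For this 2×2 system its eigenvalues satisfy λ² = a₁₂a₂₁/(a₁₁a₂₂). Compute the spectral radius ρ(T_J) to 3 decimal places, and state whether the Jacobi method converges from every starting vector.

0.218

a₁₂a₂₁/(a₁₁a₂₂) = (3)·(1) / ((9)·(-7)) = -0.047619
ρ = √|-0.047619| = √0.047619 = 0.218
ρ < 1, so Jacobi converges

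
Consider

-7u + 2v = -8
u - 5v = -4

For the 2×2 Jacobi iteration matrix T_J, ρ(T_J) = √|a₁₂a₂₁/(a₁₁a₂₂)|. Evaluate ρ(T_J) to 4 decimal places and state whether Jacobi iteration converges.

0.2390

a₁₂a₂₁/(a₁₁a₂₂) = (2)·(1) / ((-7)·(-5)) = 0.057143
ρ = √|0.057143| = √0.057143 = 0.2390
ρ < 1, so Jacobi converges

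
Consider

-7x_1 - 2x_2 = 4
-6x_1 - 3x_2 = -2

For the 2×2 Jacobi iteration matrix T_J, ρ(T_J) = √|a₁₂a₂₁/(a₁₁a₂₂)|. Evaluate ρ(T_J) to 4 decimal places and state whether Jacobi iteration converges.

a₁₂a₂₁/(a₁₁a₂₂) = (-2)·(-6) / ((-7)·(-3)) = 0.571429
ρ = √|0.571429| = √0.571429 = 0.7559
ρ < 1, so Jacobi converges

0.7559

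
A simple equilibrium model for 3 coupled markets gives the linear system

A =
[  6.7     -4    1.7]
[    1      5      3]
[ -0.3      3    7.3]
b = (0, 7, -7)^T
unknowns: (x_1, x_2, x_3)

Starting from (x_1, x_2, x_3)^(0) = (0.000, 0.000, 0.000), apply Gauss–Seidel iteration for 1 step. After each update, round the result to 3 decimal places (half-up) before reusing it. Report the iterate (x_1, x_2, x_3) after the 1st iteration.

(0.000, 1.400, -1.534)

Iteration 1:
  x_1 = (0 - (-4)·0.000 - (1.7)·0.000) / (6.7) = 0.000
  x_2 = (7 - (1)·0.000 - (3)·0.000) / (5) = 1.400
  x_3 = (-7 - (-0.3)·0.000 - (3)·1.400) / (7.3) = -1.534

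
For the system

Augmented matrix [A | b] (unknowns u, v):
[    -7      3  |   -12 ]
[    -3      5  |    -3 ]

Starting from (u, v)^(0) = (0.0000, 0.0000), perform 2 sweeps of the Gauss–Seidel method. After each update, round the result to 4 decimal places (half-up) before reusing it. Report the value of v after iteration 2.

Iteration 1:
  u = (-12 - (3)·0.0000) / (-7) = 1.7143
  v = (-3 - (-3)·1.7143) / (5) = 0.4286
Iteration 2:
  u = (-12 - (3)·0.4286) / (-7) = 1.8980
  v = (-3 - (-3)·1.8980) / (5) = 0.5388

0.5388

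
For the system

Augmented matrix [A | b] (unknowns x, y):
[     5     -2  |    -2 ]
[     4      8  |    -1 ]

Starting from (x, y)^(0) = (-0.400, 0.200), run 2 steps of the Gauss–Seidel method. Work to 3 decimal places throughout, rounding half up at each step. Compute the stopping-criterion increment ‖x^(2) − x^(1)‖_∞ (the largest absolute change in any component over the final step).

0.066

Iteration 1:
  x = (-2 - (-2)·0.200) / (5) = -0.320
  y = (-1 - (4)·-0.320) / (8) = 0.035
Iteration 2:
  x = (-2 - (-2)·0.035) / (5) = -0.386
  y = (-1 - (4)·-0.386) / (8) = 0.068
Change: (-0.066, 0.033) → max |·| = 0.066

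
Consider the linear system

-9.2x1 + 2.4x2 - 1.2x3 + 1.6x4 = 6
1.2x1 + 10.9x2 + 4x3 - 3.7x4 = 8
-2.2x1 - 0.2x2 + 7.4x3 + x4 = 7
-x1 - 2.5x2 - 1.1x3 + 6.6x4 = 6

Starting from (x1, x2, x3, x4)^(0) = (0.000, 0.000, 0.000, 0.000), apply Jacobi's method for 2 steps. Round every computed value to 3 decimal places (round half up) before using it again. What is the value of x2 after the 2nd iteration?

0.767

Iteration 1:
  x1 = (6 - (2.4)·0.000 - (-1.2)·0.000 - (1.6)·0.000) / (-9.2) = -0.652
  x2 = (8 - (1.2)·0.000 - (4)·0.000 - (-3.7)·0.000) / (10.9) = 0.734
  x3 = (7 - (-2.2)·0.000 - (-0.2)·0.000 - (1)·0.000) / (7.4) = 0.946
  x4 = (6 - (-1)·0.000 - (-2.5)·0.000 - (-1.1)·0.000) / (6.6) = 0.909
Iteration 2:
  x1 = (6 - (2.4)·0.734 - (-1.2)·0.946 - (1.6)·0.909) / (-9.2) = -0.426
  x2 = (8 - (1.2)·-0.652 - (4)·0.946 - (-3.7)·0.909) / (10.9) = 0.767
  x3 = (7 - (-2.2)·-0.652 - (-0.2)·0.734 - (1)·0.909) / (7.4) = 0.649
  x4 = (6 - (-1)·-0.652 - (-2.5)·0.734 - (-1.1)·0.946) / (6.6) = 1.246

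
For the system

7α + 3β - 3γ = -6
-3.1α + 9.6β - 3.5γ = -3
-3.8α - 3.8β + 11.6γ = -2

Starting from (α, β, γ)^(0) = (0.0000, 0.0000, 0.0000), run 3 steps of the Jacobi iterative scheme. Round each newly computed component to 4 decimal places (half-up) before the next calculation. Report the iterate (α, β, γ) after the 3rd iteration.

(-0.8158, -0.7725, -0.6472)

Iteration 1:
  α = (-6 - (3)·0.0000 - (-3)·0.0000) / (7) = -0.8571
  β = (-3 - (-3.1)·0.0000 - (-3.5)·0.0000) / (9.6) = -0.3125
  γ = (-2 - (-3.8)·0.0000 - (-3.8)·0.0000) / (11.6) = -0.1724
Iteration 2:
  α = (-6 - (3)·-0.3125 - (-3)·-0.1724) / (7) = -0.7971
  β = (-3 - (-3.1)·-0.8571 - (-3.5)·-0.1724) / (9.6) = -0.6521
  γ = (-2 - (-3.8)·-0.8571 - (-3.8)·-0.3125) / (11.6) = -0.5556
Iteration 3:
  α = (-6 - (3)·-0.6521 - (-3)·-0.5556) / (7) = -0.8158
  β = (-3 - (-3.1)·-0.7971 - (-3.5)·-0.5556) / (9.6) = -0.7725
  γ = (-2 - (-3.8)·-0.7971 - (-3.8)·-0.6521) / (11.6) = -0.6472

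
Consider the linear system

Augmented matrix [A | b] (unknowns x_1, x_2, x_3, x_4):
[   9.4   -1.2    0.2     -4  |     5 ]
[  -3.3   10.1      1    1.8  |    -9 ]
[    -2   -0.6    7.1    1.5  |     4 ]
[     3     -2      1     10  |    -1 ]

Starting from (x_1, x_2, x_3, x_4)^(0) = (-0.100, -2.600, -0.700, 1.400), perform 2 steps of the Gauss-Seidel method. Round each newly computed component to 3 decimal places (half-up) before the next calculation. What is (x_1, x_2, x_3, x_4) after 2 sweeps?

(0.187, -0.775, 0.666, -0.378)

Iteration 1:
  x_1 = (5 - (-1.2)·-2.600 - (0.2)·-0.700 - (-4)·1.400) / (9.4) = 0.811
  x_2 = (-9 - (-3.3)·0.811 - (1)·-0.700 - (1.8)·1.400) / (10.1) = -0.806
  x_3 = (4 - (-2)·0.811 - (-0.6)·-0.806 - (1.5)·1.400) / (7.1) = 0.428
  x_4 = (-1 - (3)·0.811 - (-2)·-0.806 - (1)·0.428) / (10) = -0.547
Iteration 2:
  x_1 = (5 - (-1.2)·-0.806 - (0.2)·0.428 - (-4)·-0.547) / (9.4) = 0.187
  x_2 = (-9 - (-3.3)·0.187 - (1)·0.428 - (1.8)·-0.547) / (10.1) = -0.775
  x_3 = (4 - (-2)·0.187 - (-0.6)·-0.775 - (1.5)·-0.547) / (7.1) = 0.666
  x_4 = (-1 - (3)·0.187 - (-2)·-0.775 - (1)·0.666) / (10) = -0.378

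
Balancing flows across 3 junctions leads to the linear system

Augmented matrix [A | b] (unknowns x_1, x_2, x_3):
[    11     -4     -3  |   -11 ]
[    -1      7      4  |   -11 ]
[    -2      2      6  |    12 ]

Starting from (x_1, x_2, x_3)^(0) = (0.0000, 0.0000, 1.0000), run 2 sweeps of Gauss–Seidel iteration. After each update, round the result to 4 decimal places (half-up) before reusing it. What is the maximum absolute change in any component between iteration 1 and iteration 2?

Iteration 1:
  x_1 = (-11 - (-4)·0.0000 - (-3)·1.0000) / (11) = -0.7273
  x_2 = (-11 - (-1)·-0.7273 - (4)·1.0000) / (7) = -2.2468
  x_3 = (12 - (-2)·-0.7273 - (2)·-2.2468) / (6) = 2.5065
Iteration 2:
  x_1 = (-11 - (-4)·-2.2468 - (-3)·2.5065) / (11) = -1.1334
  x_2 = (-11 - (-1)·-1.1334 - (4)·2.5065) / (7) = -3.1656
  x_3 = (12 - (-2)·-1.1334 - (2)·-3.1656) / (6) = 2.6774
Change: (-0.4061, -0.9188, 0.1709) → max |·| = 0.9188

0.9188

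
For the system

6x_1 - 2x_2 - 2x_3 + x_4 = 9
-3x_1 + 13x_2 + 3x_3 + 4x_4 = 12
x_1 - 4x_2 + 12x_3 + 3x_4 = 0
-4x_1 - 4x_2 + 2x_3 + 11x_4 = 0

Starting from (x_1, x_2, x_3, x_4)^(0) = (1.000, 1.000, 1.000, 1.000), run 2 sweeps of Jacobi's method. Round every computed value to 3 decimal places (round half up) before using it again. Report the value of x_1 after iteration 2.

Iteration 1:
  x_1 = (9 - (-2)·1.000 - (-2)·1.000 - (1)·1.000) / (6) = 2.000
  x_2 = (12 - (-3)·1.000 - (3)·1.000 - (4)·1.000) / (13) = 0.615
  x_3 = (0 - (1)·1.000 - (-4)·1.000 - (3)·1.000) / (12) = 0.000
  x_4 = (0 - (-4)·1.000 - (-4)·1.000 - (2)·1.000) / (11) = 0.545
Iteration 2:
  x_1 = (9 - (-2)·0.615 - (-2)·0.000 - (1)·0.545) / (6) = 1.614
  x_2 = (12 - (-3)·2.000 - (3)·0.000 - (4)·0.545) / (13) = 1.217
  x_3 = (0 - (1)·2.000 - (-4)·0.615 - (3)·0.545) / (12) = -0.098
  x_4 = (0 - (-4)·2.000 - (-4)·0.615 - (2)·0.000) / (11) = 0.951

1.614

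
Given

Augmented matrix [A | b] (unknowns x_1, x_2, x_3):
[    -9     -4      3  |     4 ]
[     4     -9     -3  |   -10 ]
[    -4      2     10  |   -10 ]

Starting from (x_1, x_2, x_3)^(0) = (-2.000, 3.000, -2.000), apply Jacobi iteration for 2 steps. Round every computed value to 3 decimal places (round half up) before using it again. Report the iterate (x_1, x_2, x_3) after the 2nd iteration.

Iteration 1:
  x_1 = (4 - (-4)·3.000 - (3)·-2.000) / (-9) = -2.444
  x_2 = (-10 - (4)·-2.000 - (-3)·-2.000) / (-9) = 0.889
  x_3 = (-10 - (-4)·-2.000 - (2)·3.000) / (10) = -2.400
Iteration 2:
  x_1 = (4 - (-4)·0.889 - (3)·-2.400) / (-9) = -1.640
  x_2 = (-10 - (4)·-2.444 - (-3)·-2.400) / (-9) = 0.825
  x_3 = (-10 - (-4)·-2.444 - (2)·0.889) / (10) = -2.155

(-1.640, 0.825, -2.155)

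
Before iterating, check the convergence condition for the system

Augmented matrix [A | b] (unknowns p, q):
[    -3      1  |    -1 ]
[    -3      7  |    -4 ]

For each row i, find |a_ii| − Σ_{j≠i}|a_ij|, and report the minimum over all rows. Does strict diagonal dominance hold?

row 1: |-3| − (1) = 2
row 2: |7| − (3) = 4
minimum over rows = 2 → strictly diagonally dominant (convergence guaranteed)

2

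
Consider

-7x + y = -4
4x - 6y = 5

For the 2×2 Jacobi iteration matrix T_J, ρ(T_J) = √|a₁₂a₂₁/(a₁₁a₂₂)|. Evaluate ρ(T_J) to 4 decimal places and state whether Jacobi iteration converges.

a₁₂a₂₁/(a₁₁a₂₂) = (1)·(4) / ((-7)·(-6)) = 0.095238
ρ = √|0.095238| = √0.095238 = 0.3086
ρ < 1, so Jacobi converges

0.3086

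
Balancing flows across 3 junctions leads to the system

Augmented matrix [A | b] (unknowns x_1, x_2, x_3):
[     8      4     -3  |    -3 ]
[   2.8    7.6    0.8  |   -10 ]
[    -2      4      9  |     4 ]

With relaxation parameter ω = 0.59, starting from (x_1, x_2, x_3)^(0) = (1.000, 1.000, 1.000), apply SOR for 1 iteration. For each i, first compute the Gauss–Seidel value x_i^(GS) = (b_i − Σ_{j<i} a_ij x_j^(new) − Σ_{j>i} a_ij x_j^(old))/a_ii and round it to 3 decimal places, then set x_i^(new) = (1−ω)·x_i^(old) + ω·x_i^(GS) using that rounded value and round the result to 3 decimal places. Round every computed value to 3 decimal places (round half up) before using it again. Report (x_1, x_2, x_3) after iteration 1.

(0.115, -0.453, 0.806)

Iteration 1:
  x_1: GS value = (-3 - (4)·1.000 - (-3)·1.000) / (8) = -0.500;  x_1 ← (1−ω)·1.000 + ω·-0.500 = 0.115
  x_2: GS value = (-10 - (2.8)·0.115 - (0.8)·1.000) / (7.6) = -1.463;  x_2 ← (1−ω)·1.000 + ω·-1.463 = -0.453
  x_3: GS value = (4 - (-2)·0.115 - (4)·-0.453) / (9) = 0.671;  x_3 ← (1−ω)·1.000 + ω·0.671 = 0.806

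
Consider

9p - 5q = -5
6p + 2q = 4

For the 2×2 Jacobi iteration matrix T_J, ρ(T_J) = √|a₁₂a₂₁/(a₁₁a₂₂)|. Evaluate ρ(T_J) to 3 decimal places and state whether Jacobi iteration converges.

a₁₂a₂₁/(a₁₁a₂₂) = (-5)·(6) / ((9)·(2)) = -1.666667
ρ = √|-1.666667| = √1.666667 = 1.291
ρ > 1, so Jacobi diverges

1.291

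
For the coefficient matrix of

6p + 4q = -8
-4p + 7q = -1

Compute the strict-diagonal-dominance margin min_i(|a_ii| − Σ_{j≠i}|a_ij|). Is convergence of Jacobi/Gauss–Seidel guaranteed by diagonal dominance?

row 1: |6| − (4) = 2
row 2: |7| − (4) = 3
minimum over rows = 2 → strictly diagonally dominant (convergence guaranteed)

2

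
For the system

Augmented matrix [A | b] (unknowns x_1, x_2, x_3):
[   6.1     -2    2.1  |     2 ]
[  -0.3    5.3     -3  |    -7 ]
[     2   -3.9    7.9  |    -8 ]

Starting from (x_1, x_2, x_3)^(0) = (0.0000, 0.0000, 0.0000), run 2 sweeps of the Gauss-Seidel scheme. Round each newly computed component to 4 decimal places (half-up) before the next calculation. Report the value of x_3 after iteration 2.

Iteration 1:
  x_1 = (2 - (-2)·0.0000 - (2.1)·0.0000) / (6.1) = 0.3279
  x_2 = (-7 - (-0.3)·0.3279 - (-3)·0.0000) / (5.3) = -1.3022
  x_3 = (-8 - (2)·0.3279 - (-3.9)·-1.3022) / (7.9) = -1.7385
Iteration 2:
  x_1 = (2 - (-2)·-1.3022 - (2.1)·-1.7385) / (6.1) = 0.4994
  x_2 = (-7 - (-0.3)·0.4994 - (-3)·-1.7385) / (5.3) = -2.2765
  x_3 = (-8 - (2)·0.4994 - (-3.9)·-2.2765) / (7.9) = -2.2629

-2.2629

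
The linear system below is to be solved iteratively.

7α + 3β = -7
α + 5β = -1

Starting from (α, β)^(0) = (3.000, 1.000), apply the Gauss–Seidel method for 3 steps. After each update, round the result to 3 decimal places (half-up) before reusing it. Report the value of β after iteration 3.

Iteration 1:
  α = (-7 - (3)·1.000) / (7) = -1.429
  β = (-1 - (1)·-1.429) / (5) = 0.086
Iteration 2:
  α = (-7 - (3)·0.086) / (7) = -1.037
  β = (-1 - (1)·-1.037) / (5) = 0.007
Iteration 3:
  α = (-7 - (3)·0.007) / (7) = -1.003
  β = (-1 - (1)·-1.003) / (5) = 0.001

0.001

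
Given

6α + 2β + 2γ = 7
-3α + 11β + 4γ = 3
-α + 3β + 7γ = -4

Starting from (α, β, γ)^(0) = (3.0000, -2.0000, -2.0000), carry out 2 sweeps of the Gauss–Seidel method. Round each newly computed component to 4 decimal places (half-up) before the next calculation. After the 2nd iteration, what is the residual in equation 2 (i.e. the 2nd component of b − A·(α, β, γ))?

-0.4999

Iteration 1:
  α = (7 - (2)·-2.0000 - (2)·-2.0000) / (6) = 2.5000
  β = (3 - (-3)·2.5000 - (4)·-2.0000) / (11) = 1.6818
  γ = (-4 - (-1)·2.5000 - (3)·1.6818) / (7) = -0.9351
Iteration 2:
  α = (7 - (2)·1.6818 - (2)·-0.9351) / (6) = 0.9178
  β = (3 - (-3)·0.9178 - (4)·-0.9351) / (11) = 0.8631
  γ = (-4 - (-1)·0.9178 - (3)·0.8631) / (7) = -0.8102
Residual b − A·x = (1.3874, -0.4999, -0.0001)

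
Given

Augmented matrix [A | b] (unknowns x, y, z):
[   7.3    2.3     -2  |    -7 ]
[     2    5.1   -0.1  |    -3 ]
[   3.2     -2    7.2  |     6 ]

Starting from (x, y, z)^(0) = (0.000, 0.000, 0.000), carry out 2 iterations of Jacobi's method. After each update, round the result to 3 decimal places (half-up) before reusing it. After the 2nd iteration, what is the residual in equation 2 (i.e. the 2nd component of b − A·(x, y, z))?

-0.801

Iteration 1:
  x = (-7 - (2.3)·0.000 - (-2)·0.000) / (7.3) = -0.959
  y = (-3 - (2)·0.000 - (-0.1)·0.000) / (5.1) = -0.588
  z = (6 - (3.2)·0.000 - (-2)·0.000) / (7.2) = 0.833
Iteration 2:
  x = (-7 - (2.3)·-0.588 - (-2)·0.833) / (7.3) = -0.545
  y = (-3 - (2)·-0.959 - (-0.1)·0.833) / (5.1) = -0.196
  z = (6 - (3.2)·-0.959 - (-2)·-0.588) / (7.2) = 1.096
Residual b − A·x = (-0.379, -0.801, -0.539)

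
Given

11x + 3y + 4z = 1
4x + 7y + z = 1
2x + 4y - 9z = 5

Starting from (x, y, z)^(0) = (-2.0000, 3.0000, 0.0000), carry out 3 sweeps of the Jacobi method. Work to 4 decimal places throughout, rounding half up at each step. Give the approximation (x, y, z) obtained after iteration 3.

(0.0046, 0.3813, -0.4132)

Iteration 1:
  x = (1 - (3)·3.0000 - (4)·0.0000) / (11) = -0.7273
  y = (1 - (4)·-2.0000 - (1)·0.0000) / (7) = 1.2857
  z = (5 - (2)·-2.0000 - (4)·3.0000) / (-9) = 0.3333
Iteration 2:
  x = (1 - (3)·1.2857 - (4)·0.3333) / (11) = -0.3809
  y = (1 - (4)·-0.7273 - (1)·0.3333) / (7) = 0.5108
  z = (5 - (2)·-0.7273 - (4)·1.2857) / (-9) = -0.1458
Iteration 3:
  x = (1 - (3)·0.5108 - (4)·-0.1458) / (11) = 0.0046
  y = (1 - (4)·-0.3809 - (1)·-0.1458) / (7) = 0.3813
  z = (5 - (2)·-0.3809 - (4)·0.5108) / (-9) = -0.4132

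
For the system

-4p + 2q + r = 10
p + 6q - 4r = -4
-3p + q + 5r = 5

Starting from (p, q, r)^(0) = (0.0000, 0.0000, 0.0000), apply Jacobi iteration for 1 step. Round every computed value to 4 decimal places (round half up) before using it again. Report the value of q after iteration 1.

-0.6667

Iteration 1:
  p = (10 - (2)·0.0000 - (1)·0.0000) / (-4) = -2.5000
  q = (-4 - (1)·0.0000 - (-4)·0.0000) / (6) = -0.6667
  r = (5 - (-3)·0.0000 - (1)·0.0000) / (5) = 1.0000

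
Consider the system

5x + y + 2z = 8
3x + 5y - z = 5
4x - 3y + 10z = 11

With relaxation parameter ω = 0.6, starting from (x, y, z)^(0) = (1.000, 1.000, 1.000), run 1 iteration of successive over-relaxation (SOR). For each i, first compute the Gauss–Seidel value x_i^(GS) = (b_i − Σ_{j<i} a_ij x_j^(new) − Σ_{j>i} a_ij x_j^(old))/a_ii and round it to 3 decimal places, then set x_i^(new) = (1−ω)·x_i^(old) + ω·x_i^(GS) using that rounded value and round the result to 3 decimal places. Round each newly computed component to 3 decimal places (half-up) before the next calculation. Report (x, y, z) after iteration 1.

(1.000, 0.760, 0.957)

Iteration 1:
  x: GS value = (8 - (1)·1.000 - (2)·1.000) / (5) = 1.000;  x ← (1−ω)·1.000 + ω·1.000 = 1.000
  y: GS value = (5 - (3)·1.000 - (-1)·1.000) / (5) = 0.600;  y ← (1−ω)·1.000 + ω·0.600 = 0.760
  z: GS value = (11 - (4)·1.000 - (-3)·0.760) / (10) = 0.928;  z ← (1−ω)·1.000 + ω·0.928 = 0.957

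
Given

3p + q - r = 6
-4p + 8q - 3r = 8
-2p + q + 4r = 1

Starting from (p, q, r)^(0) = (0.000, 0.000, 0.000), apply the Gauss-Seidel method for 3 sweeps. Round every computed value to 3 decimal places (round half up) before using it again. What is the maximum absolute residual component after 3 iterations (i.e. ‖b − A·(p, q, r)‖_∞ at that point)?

0.120

Iteration 1:
  p = (6 - (1)·0.000 - (-1)·0.000) / (3) = 2.000
  q = (8 - (-4)·2.000 - (-3)·0.000) / (8) = 2.000
  r = (1 - (-2)·2.000 - (1)·2.000) / (4) = 0.750
Iteration 2:
  p = (6 - (1)·2.000 - (-1)·0.750) / (3) = 1.583
  q = (8 - (-4)·1.583 - (-3)·0.750) / (8) = 2.073
  r = (1 - (-2)·1.583 - (1)·2.073) / (4) = 0.523
Iteration 3:
  p = (6 - (1)·2.073 - (-1)·0.523) / (3) = 1.483
  q = (8 - (-4)·1.483 - (-3)·0.523) / (8) = 1.938
  r = (1 - (-2)·1.483 - (1)·1.938) / (4) = 0.507
Residual b − A·x = (0.120, -0.051, 0.000); ∞-norm = 0.120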